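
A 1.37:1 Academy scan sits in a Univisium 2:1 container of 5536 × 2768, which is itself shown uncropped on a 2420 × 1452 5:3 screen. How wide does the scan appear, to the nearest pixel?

Inside the 5536×2768 canvas the scan is height-limited at 3792.16 × 2768.00.
The Univisium 2:1 canvas is width-limited in 2420×1452, giving 2420.00 × 1210.00; scale factor 0.4371.
So the scan's width is 3792.16 × 0.4371 ≈ 1657.70.

1658 px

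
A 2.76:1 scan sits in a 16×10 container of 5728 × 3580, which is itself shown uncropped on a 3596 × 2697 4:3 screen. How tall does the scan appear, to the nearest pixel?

1303 px

2.76:1 in 5728×3580: fills the width, so the scan is 5728.00 × 2075.36.
16×10 in 3596×2697: fills the width, so the intermediate becomes 3596.00 × 2247.50 — a scale of ×0.6278.
The scan scales with it: height 2075.36 × 0.6278 ≈ 1302.90.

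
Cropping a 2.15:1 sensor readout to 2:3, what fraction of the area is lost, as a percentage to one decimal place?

Going from 2.15:1 to 2:3 means cutting width while keeping height.
(0.667)/(2.150) ≈ 0.310 of the area survives, leaving 68.99% discarded.

69.0%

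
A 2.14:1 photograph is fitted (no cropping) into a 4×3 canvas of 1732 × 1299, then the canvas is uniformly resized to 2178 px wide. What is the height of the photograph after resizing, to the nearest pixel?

In the 1732×1299 frame the photograph fills the width: height = 1732 / 2.140 ≈ 809.35 px.
Scaling 1732 → 2178 is ×1.2575, so the height becomes 809.35 × 1.2575 ≈ 1017.76 px.

1018 px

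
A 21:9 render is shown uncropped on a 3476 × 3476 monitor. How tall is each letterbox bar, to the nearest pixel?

993 px

21:9 (2.333) > square (1.000), so the render fills the width.
Content height = 3476 × 9/21 ≈ 1489.71 px.
3476 − 1489.71 = 1986.29 px of bars (993.14 each).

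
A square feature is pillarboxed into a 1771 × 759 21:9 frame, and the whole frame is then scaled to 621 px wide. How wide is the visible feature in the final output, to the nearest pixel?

266 px

At 1771×759 the feature is height-limited, so width = 759 × 1/1 ≈ 759.00 px.
Resizing to 621 px wide multiplies everything by 0.3506: 759.00 → 266.14 px.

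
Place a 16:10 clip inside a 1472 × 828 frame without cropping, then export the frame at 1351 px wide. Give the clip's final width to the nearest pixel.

At 1472×828 the clip is height-limited, so width = 828 × 16/10 ≈ 1324.80 px.
Resizing to 1351 px wide multiplies everything by 0.9178: 1324.80 → 1215.90 px.

1216 px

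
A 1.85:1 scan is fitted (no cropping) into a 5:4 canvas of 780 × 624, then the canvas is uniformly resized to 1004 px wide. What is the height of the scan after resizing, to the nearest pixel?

Fitted into 780×624, the scan spans the width; its height is 780 / 1.850 ≈ 421.62 px.
Scaling 780 → 1004 is ×1.2872, so the height becomes 421.62 × 1.2872 ≈ 542.70 px.

543 px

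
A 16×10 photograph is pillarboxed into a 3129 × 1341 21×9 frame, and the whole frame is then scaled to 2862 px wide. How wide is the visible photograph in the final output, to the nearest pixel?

1963 px

Fitted into 3129×1341, the photograph spans the height; its width is 1341 × 16/10 ≈ 2145.60 px.
Scaling 3129 → 2862 is ×0.9147, so the width becomes 2145.60 × 0.9147 ≈ 1962.51 px.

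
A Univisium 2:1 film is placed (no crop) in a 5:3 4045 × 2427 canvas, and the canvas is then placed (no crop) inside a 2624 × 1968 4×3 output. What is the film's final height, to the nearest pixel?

First fit — Univisium 2:1 into 4045×2427 spans the width: 4045.00 × 2022.50.
The 5:3 canvas is width-limited in 2624×1968, giving 2624.00 × 1574.40; scale factor 0.6487.
The film scales with it: height 2022.50 × 0.6487 ≈ 1312.00.

1312 px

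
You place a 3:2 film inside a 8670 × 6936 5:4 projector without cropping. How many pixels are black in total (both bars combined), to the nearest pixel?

10022520 pixels

3:2 (1.500) > 5:4 (1.250), so the film fills the width.
That makes the image 5780.0000 px tall (8670 × 2/3).
Leftover height: 6936 − 5780.0000 = 1156.0000 px.
Bar area = 1156.0000 × 8670 ≈ 10022520 px.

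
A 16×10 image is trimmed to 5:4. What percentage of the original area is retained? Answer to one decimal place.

78.1%

Going from 16×10 to 5:4 means cutting width while keeping height.
(1.250)/(1.600) ≈ 0.781 of the area survives.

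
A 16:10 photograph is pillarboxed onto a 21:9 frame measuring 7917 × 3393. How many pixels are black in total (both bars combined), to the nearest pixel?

16:10 is narrower than 21:9, so it spans the full height.
The photograph is 3393 × 16/10 ≈ 5428.8000 px wide.
Leftover width: 7917 − 5428.8000 = 2488.2000 px.
Across the 3393-px span: 2488.2000 × 3393 ≈ 8442463 px.

8442463 pixels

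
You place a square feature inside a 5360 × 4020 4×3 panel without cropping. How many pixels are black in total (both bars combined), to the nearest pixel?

square (1.000) < 4×3 (1.333), so the feature fills the height.
The feature is 4020 × 1/1 ≈ 4020.0000 px wide.
Leftover width: 5360 − 4020.0000 = 1340.0000 px.
Bar area = 1340.0000 × 4020 ≈ 5386800 px.

5386800 pixels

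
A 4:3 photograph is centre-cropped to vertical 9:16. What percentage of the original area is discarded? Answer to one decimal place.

Going from 4:3 to vertical 9:16 means cutting width while keeping height.
Area ratio = (0.562)/(1.333) = 42.19%; the remaining 57.81% is cropped out.

57.8%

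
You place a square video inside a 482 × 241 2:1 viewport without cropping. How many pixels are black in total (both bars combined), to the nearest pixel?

58081 pixels

square is narrower than 2:1, so it spans the full height.
The video is 241 × 1/1 ≈ 241.0000 px wide.
Leftover width: 482 − 241.0000 = 241.0000 px.
Bar area = 241.0000 × 241 ≈ 58081 px.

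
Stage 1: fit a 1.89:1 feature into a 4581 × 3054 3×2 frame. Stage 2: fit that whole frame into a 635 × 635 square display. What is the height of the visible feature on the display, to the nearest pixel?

1.89:1 in 4581×3054: fills the width, so the feature is 4581.00 × 2423.81.
The 3×2 canvas is width-limited in 635×635, giving 635.00 × 423.33; scale factor 0.1386.
So the feature's height is 2423.81 × 0.1386 ≈ 335.98.

336 px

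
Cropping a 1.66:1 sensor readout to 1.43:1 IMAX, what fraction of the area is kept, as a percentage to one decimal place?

86.1%

The height stays; only width is cut (since 1.43:1 IMAX is narrower than 1.66:1).
Area ratio = (1.430)/(1.660) = 86.14% retained.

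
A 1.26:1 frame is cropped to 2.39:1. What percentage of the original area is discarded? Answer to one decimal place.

The width stays; only height is cut (since 2.39:1 is wider than 1.26:1).
(1.260)/(2.390) ≈ 0.527 of the area survives, leaving 47.28% discarded.

47.3%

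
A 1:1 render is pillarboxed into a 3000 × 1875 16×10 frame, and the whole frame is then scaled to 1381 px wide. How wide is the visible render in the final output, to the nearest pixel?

863 px

At 3000×1875 the render is height-limited, so width = 1875 × 1/1 ≈ 1875.00 px.
Scaling 3000 → 1381 is ×0.4603, so the width becomes 1875.00 × 0.4603 ≈ 863.12 px.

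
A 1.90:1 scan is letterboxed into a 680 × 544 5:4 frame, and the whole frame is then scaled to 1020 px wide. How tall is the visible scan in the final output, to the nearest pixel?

At 680×544 the scan is width-limited, so height = 680 / 1.900 ≈ 357.89 px.
Scaling 680 → 1020 is ×1.5000, so the height becomes 357.89 × 1.5000 ≈ 536.84 px.

537 px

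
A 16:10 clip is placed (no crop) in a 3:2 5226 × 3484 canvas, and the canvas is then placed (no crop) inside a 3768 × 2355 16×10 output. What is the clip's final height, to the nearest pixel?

16:10 in 5226×3484: fills the width, so the clip is 5226.00 × 3266.25.
3:2 in 3768×2355: fills the height, so the intermediate becomes 3532.50 × 2355.00 — a scale of ×0.6759.
Applying the same ×0.6759: 3266.25 → 2207.81.

2208 px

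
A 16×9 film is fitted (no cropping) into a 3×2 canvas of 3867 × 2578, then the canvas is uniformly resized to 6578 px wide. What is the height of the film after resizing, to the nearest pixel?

In the 3867×2578 frame the film fills the width: height = 3867 × 9/16 ≈ 2175.19 px.
Scaling 3867 → 6578 is ×1.7011, so the height becomes 2175.19 × 1.7011 ≈ 3700.12 px.

3700 px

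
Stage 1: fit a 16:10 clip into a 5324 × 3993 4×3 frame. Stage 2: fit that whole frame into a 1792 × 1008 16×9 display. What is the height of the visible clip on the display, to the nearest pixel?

840 px

16:10 in 5324×3993: fills the width, so the clip is 5324.00 × 3327.50.
Second fit — the 4×3 canvas into 1792×1008 spans the height: 1344.00 × 1008.00 (×0.2524 from 5324×3993).
So the clip's height is 3327.50 × 0.2524 ≈ 840.00.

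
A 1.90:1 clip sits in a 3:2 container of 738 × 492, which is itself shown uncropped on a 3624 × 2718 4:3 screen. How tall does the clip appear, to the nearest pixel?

1907 px

Inside the 738×492 canvas the clip is width-limited at 738.00 × 388.42.
3:2 in 3624×2718: fills the width, so the intermediate becomes 3624.00 × 2416.00 — a scale of ×4.9106.
The clip scales with it: height 388.42 × 4.9106 ≈ 1907.37.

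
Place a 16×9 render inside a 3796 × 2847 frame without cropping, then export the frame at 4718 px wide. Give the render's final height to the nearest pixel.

2654 px

In the 3796×2847 frame the render fills the width: height = 3796 × 9/16 ≈ 2135.25 px.
Scaling 3796 → 4718 is ×1.2429, so the height becomes 2135.25 × 1.2429 ≈ 2653.88 px.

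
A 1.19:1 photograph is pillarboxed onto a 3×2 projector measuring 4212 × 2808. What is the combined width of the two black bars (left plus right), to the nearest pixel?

870 px

1.19:1 is narrower than 3×2, so it spans the full height.
That makes the image 3341.52 px wide (2808 × 1.190).
Black = 4212 − 3341.52 = 870.48 px.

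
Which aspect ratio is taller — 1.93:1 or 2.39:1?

1.93 and 2.39; 2.39 > 1.93. The smaller width-to-height ratio is the taller frame.

1.93:1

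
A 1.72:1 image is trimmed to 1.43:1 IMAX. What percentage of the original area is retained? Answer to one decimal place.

83.1%

Going from 1.72:1 to 1.43:1 IMAX means cutting width while keeping height.
Area ratio = (1.430)/(1.720) = 83.14% retained.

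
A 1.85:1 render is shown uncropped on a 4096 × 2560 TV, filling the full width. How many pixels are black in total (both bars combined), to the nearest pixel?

That makes the image 2214.0541 px tall (4096 / 1.850).
2560 − 2214.0541 = 345.9459 px of bars.
That's 345.9459 × 4096 ≈ 1416995 black pixels.

1416995 pixels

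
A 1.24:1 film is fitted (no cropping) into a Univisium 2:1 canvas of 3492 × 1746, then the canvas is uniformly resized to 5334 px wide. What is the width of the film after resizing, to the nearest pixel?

Fitted into 3492×1746, the film spans the height; its width is 1746 × 1.240 ≈ 2165.04 px.
The frame scales by 5334/3492 = 1.5275; 2165.04 × 1.5275 ≈ 3307.08 px.

3307 px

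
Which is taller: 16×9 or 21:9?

16×9 = 1.778 and 21:9 = 2.333; 2.333 > 1.778. The smaller width-to-height ratio is the taller frame.

16×9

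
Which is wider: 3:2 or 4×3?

3:2 = 1.5 and 4×3 = 1.333; 1.5 > 1.333.

3:2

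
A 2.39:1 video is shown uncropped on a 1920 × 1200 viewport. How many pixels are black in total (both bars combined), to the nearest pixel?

2.39:1 is wider than 16:10, so it spans the full width.
That makes the image 803.3473 px tall (1920 / 2.390).
1200 − 803.3473 = 396.6527 px of bars.
That's 396.6527 × 1920 ≈ 761573 black pixels.

761573 pixels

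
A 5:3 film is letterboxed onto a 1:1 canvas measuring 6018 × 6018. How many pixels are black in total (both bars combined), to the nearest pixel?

5:3 is wider than 1:1, so it spans the full width.
That makes the image 3610.8000 px tall (6018 × 3/5).
Leftover height: 6018 − 3610.8000 = 2407.2000 px.
Across the 6018-px span: 2407.2000 × 6018 ≈ 14486530 px.

14486530 pixels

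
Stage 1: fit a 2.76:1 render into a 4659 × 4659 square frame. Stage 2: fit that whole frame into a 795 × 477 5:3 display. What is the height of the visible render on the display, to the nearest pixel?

173 px

First fit — 2.76:1 into 4659×4659 spans the width: 4659.00 × 1688.04.
Second fit — the square canvas into 795×477 spans the height: 477.00 × 477.00 (×0.1024 from 4659×4659).
Applying the same ×0.1024: 1688.04 → 172.83.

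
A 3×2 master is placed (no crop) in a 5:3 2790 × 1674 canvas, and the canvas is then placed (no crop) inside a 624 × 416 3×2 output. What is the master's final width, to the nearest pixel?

562 px

Inside the 2790×1674 canvas the master is height-limited at 2511.00 × 1674.00.
The 5:3 canvas is width-limited in 624×416, giving 624.00 × 374.40; scale factor 0.2237.
The master scales with it: width 2511.00 × 0.2237 ≈ 561.60.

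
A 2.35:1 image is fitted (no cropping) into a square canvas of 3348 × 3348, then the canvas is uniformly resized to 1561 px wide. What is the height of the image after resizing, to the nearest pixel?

Fitted into 3348×3348, the image spans the width; its height is 3348 / 2.350 ≈ 1424.68 px.
Scaling 3348 → 1561 is ×0.4662, so the height becomes 1424.68 × 0.4662 ≈ 664.26 px.

664 px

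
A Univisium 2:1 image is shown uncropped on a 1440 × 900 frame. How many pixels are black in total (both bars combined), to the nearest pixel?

259200 pixels

Since 2.000 > 1.600, the image is width-limited.
That makes the image 720.0000 px tall (1440 × 1/2).
Black = 900 − 720.0000 = 180.0000 px.
Across the 1440-px span: 180.0000 × 1440 ≈ 259200 px.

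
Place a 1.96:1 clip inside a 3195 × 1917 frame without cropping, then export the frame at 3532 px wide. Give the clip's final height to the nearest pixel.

Fitted into 3195×1917, the clip spans the width; its height is 3195 / 1.960 ≈ 1630.10 px.
Scaling 3195 → 3532 is ×1.1055, so the height becomes 1630.10 × 1.1055 ≈ 1802.04 px.

1802 px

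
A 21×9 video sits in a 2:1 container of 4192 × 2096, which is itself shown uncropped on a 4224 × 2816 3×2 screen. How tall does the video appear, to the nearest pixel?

1810 px

21×9 in 4192×2096: fills the width, so the video is 4192.00 × 1796.57.
Second fit — the 2:1 canvas into 4224×2816 spans the width: 4224.00 × 2112.00 (×1.0076 from 4192×2096).
So the video's height is 1796.57 × 1.0076 ≈ 1810.29.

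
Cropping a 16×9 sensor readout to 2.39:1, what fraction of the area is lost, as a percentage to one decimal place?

The width stays; only height is cut (since 2.39:1 is wider than 16×9).
(1.778)/(2.390) ≈ 0.744 of the area survives, leaving 25.62% discarded.

25.6%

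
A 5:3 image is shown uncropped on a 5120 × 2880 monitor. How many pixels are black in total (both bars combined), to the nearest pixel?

921600 pixels

Since 1.667 < 1.778, the image is height-limited.
The image is 2880 × 5/3 ≈ 4800.0000 px wide.
Black = 5120 − 4800.0000 = 320.0000 px.
Bar area = 320.0000 × 2880 ≈ 921600 px.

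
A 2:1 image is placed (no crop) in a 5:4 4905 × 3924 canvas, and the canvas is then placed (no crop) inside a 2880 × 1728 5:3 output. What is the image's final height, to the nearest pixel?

1080 px

2:1 in 4905×3924: fills the width, so the image is 4905.00 × 2452.50.
Second fit — the 5:4 canvas into 2880×1728 spans the height: 2160.00 × 1728.00 (×0.4404 from 4905×3924).
So the image's height is 2452.50 × 0.4404 ≈ 1080.00.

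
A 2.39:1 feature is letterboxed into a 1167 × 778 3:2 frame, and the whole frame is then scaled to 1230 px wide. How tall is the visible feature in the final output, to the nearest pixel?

Fitted into 1167×778, the feature spans the width; its height is 1167 / 2.390 ≈ 488.28 px.
Resizing to 1230 px wide multiplies everything by 1.0540: 488.28 → 514.64 px.

515 px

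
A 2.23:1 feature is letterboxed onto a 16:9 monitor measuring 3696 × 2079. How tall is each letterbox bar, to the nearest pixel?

2.23:1 is wider than 16:9, so it spans the full width.
The feature is 3696 / 2.230 ≈ 1657.40 px tall.
Black = 2079 − 1657.40 = 421.60 px, or 210.80 per bar.

211 px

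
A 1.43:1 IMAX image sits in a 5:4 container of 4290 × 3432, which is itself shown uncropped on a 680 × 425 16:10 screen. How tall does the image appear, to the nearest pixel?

1.43:1 IMAX in 4290×3432: fills the width, so the image is 4290.00 × 3000.00.
Second fit — the 5:4 canvas into 680×425 spans the height: 531.25 × 425.00 (×0.1238 from 4290×3432).
The image scales with it: height 3000.00 × 0.1238 ≈ 371.50.

372 px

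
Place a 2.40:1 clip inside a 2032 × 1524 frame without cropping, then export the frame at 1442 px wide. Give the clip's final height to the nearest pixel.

601 px

At 2032×1524 the clip is width-limited, so height = 2032 / 2.400 ≈ 846.67 px.
Resizing to 1442 px wide multiplies everything by 0.7096: 846.67 → 600.83 px.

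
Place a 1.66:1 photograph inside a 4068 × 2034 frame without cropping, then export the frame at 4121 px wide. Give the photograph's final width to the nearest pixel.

3420 px

At 4068×2034 the photograph is height-limited, so width = 2034 × 1.660 ≈ 3376.44 px.
Resizing to 4121 px wide multiplies everything by 1.0130: 3376.44 → 3420.43 px.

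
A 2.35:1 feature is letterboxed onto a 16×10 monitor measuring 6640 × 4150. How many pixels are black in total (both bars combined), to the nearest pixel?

8794468 pixels

2.35:1 (2.350) > 16×10 (1.600), so the feature fills the width.
Content height = 6640 / 2.350 ≈ 2825.5319 px.
4150 − 2825.5319 = 1324.4681 px of bars.
That's 1324.4681 × 6640 ≈ 8794468 black pixels.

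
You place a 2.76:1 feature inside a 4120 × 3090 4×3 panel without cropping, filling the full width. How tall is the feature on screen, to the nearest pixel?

1493 px

Content height = 4120 / 2.760 ≈ 1492.75 px.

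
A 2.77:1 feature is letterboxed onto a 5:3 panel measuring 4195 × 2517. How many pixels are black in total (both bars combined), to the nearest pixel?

4205737 pixels

Since 2.770 > 1.667, the feature is width-limited.
Content height = 4195 / 2.770 ≈ 1514.4404 px.
Leftover height: 2517 − 1514.4404 = 1002.5596 px.
Across the 4195-px span: 1002.5596 × 4195 ≈ 4205737 px.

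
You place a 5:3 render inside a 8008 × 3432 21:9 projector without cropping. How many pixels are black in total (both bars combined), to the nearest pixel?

7852416 pixels

5:3 is narrower than 21:9, so it spans the full height.
That makes the image 5720.0000 px wide (3432 × 5/3).
Leftover width: 8008 − 5720.0000 = 2288.0000 px.
Bar area = 2288.0000 × 3432 ≈ 7852416 px.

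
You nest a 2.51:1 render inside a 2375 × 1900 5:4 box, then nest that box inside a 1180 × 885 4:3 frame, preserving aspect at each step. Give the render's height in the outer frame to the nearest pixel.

441 px

Inside the 2375×1900 canvas the render is width-limited at 2375.00 × 946.22.
5:4 in 1180×885: fills the height, so the intermediate becomes 1106.25 × 885.00 — a scale of ×0.4658.
The render scales with it: height 946.22 × 0.4658 ≈ 440.74.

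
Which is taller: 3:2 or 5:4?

3:2 = 1.5 and 5:4 = 1.25; 1.5 > 1.25. The smaller width-to-height ratio is the taller frame.

5:4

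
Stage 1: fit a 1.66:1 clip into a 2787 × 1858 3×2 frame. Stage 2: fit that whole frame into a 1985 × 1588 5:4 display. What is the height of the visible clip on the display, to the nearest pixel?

1.66:1 in 2787×1858: fills the width, so the clip is 2787.00 × 1678.92.
Second fit — the 3×2 canvas into 1985×1588 spans the width: 1985.00 × 1323.33 (×0.7122 from 2787×1858).
Applying the same ×0.7122: 1678.92 → 1195.78.

1196 px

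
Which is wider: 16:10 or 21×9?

16:10 = 1.6 and 21×9 = 2.333; 2.333 > 1.6.

21×9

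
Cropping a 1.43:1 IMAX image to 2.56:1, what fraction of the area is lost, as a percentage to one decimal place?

The width stays; only height is cut (since 2.56:1 is wider than 1.43:1 IMAX).
(1.430)/(2.560) ≈ 0.559 of the area survives, leaving 44.14% discarded.

44.1%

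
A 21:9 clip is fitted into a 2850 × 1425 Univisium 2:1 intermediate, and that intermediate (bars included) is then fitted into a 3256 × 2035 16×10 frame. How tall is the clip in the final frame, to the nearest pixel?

First fit — 21:9 into 2850×1425 spans the width: 2850.00 × 1221.43.
Univisium 2:1 in 3256×2035: fills the width, so the intermediate becomes 3256.00 × 1628.00 — a scale of ×1.1425.
Applying the same ×1.1425: 1221.43 → 1395.43.

1395 px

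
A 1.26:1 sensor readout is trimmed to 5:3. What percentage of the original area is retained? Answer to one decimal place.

The width stays; only height is cut (since 5:3 is wider than 1.26:1).
(1.260)/(1.667) ≈ 0.756 of the area survives.

75.6%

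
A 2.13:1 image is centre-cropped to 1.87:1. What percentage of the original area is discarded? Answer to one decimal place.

12.2%

1.87:1 is narrower than 2.13:1, so the crop keeps the full height and trims the width.
Fraction kept = (1.870)/(2.130) ≈ 87.79%, so 12.21% is lost.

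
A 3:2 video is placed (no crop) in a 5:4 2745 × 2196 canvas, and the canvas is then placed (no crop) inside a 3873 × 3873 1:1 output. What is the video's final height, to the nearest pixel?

3:2 in 2745×2196: fills the width, so the video is 2745.00 × 1830.00.
The 5:4 canvas is width-limited in 3873×3873, giving 3873.00 × 3098.40; scale factor 1.4109.
Applying the same ×1.4109: 1830.00 → 2582.00.

2582 px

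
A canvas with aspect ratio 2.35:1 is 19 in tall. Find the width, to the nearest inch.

45 in

At 2.35:1, 19 × 2.350 ≈ 44.65.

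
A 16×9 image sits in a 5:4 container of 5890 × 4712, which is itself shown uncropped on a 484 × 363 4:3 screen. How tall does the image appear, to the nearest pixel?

16×9 in 5890×4712: fills the width, so the image is 5890.00 × 3313.12.
Second fit — the 5:4 canvas into 484×363 spans the height: 453.75 × 363.00 (×0.0770 from 5890×4712).
The image scales with it: height 3313.12 × 0.0770 ≈ 255.23.

255 px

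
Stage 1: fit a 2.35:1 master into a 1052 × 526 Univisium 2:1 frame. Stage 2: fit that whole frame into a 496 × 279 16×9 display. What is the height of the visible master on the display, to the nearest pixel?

211 px

Inside the 1052×526 canvas the master is width-limited at 1052.00 × 447.66.
The Univisium 2:1 canvas is width-limited in 496×279, giving 496.00 × 248.00; scale factor 0.4715.
So the master's height is 447.66 × 0.4715 ≈ 211.06.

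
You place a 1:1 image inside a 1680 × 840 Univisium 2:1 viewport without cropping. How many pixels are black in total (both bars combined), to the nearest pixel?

Since 1.000 < 2.000, the image is height-limited.
Content width = 840 × 1/1 ≈ 840.0000 px.
Leftover width: 1680 − 840.0000 = 840.0000 px.
Across the 840-px span: 840.0000 × 840 ≈ 705600 px.

705600 pixels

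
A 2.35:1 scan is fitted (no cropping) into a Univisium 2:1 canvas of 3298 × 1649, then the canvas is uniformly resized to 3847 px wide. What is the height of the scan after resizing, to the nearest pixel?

In the 3298×1649 frame the scan fills the width: height = 3298 / 2.350 ≈ 1403.40 px.
Resizing to 3847 px wide multiplies everything by 1.1665: 1403.40 → 1637.02 px.

1637 px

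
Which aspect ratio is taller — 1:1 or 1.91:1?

1 and 1.91; 1.91 > 1. The smaller width-to-height ratio is the taller frame.

1:1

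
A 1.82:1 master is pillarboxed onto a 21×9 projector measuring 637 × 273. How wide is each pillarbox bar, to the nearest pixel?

Since 1.820 < 2.333, the master is height-limited.
That makes the image 496.86 px wide (273 × 1.820).
Leftover width: 637 − 496.86 = 140.14 px → 70.07 each side.

70 px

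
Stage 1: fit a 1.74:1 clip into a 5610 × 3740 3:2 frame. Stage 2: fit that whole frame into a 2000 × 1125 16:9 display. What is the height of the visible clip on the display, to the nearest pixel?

1.74:1 in 5610×3740: fills the width, so the clip is 5610.00 × 3224.14.
The 3:2 canvas is height-limited in 2000×1125, giving 1687.50 × 1125.00; scale factor 0.3008.
Applying the same ×0.3008: 3224.14 → 969.83.

970 px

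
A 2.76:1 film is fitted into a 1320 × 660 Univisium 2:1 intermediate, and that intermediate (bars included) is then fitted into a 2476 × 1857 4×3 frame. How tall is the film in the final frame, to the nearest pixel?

897 px

First fit — 2.76:1 into 1320×660 spans the width: 1320.00 × 478.26.
Second fit — the Univisium 2:1 canvas into 2476×1857 spans the width: 2476.00 × 1238.00 (×1.8758 from 1320×660).
So the film's height is 478.26 × 1.8758 ≈ 897.10.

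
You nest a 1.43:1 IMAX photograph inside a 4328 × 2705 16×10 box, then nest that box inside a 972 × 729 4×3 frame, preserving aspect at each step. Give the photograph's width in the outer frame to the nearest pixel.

1.43:1 IMAX in 4328×2705: fills the height, so the photograph is 3868.15 × 2705.00.
16×10 in 972×729: fills the width, so the intermediate becomes 972.00 × 607.50 — a scale of ×0.2246.
So the photograph's width is 3868.15 × 0.2246 ≈ 868.73.

869 px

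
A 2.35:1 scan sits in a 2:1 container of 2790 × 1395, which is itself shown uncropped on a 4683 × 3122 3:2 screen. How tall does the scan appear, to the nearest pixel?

1993 px

Inside the 2790×1395 canvas the scan is width-limited at 2790.00 × 1187.23.
The 2:1 canvas is width-limited in 4683×3122, giving 4683.00 × 2341.50; scale factor 1.6785.
The scan scales with it: height 1187.23 × 1.6785 ≈ 1992.77.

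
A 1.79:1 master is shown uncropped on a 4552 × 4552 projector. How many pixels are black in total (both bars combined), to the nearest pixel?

1.79:1 (1.790) > 1:1 (1.000), so the master fills the width.
Content height = 4552 / 1.790 ≈ 2543.0168 px.
Leftover height: 4552 − 2543.0168 = 2008.9832 px.
Across the 4552-px span: 2008.9832 × 4552 ≈ 9144892 px.

9144892 pixels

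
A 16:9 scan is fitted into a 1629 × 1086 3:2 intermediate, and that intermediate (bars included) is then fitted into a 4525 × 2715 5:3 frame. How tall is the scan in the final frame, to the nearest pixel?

2291 px

First fit — 16:9 into 1629×1086 spans the width: 1629.00 × 916.31.
Second fit — the 3:2 canvas into 4525×2715 spans the height: 4072.50 × 2715.00 (×2.5000 from 1629×1086).
The scan scales with it: height 916.31 × 2.5000 ≈ 2290.78.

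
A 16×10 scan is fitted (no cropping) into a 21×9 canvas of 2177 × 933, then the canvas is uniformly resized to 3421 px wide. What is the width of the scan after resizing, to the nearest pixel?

At 2177×933 the scan is height-limited, so width = 933 × 16/10 ≈ 1492.80 px.
Resizing to 3421 px wide multiplies everything by 1.5714: 1492.80 → 2345.83 px.

2346 px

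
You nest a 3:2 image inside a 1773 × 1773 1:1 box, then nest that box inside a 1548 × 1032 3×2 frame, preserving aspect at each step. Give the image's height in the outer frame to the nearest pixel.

688 px

3:2 in 1773×1773: fills the width, so the image is 1773.00 × 1182.00.
The 1:1 canvas is height-limited in 1548×1032, giving 1032.00 × 1032.00; scale factor 0.5821.
The image scales with it: height 1182.00 × 0.5821 ≈ 688.00.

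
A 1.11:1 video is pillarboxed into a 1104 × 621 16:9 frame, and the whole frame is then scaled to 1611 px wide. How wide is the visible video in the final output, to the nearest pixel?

1006 px

At 1104×621 the video is height-limited, so width = 621 × 1.110 ≈ 689.31 px.
Resizing to 1611 px wide multiplies everything by 1.4592: 689.31 → 1005.87 px.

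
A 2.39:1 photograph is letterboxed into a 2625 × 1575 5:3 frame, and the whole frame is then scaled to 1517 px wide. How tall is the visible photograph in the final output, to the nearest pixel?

635 px

At 2625×1575 the photograph is width-limited, so height = 2625 / 2.390 ≈ 1098.33 px.
Resizing to 1517 px wide multiplies everything by 0.5779: 1098.33 → 634.73 px.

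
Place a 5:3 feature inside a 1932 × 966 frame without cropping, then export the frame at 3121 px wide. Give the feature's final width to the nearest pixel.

2601 px

In the 1932×966 frame the feature fills the height: width = 966 × 5/3 ≈ 1610.00 px.
The frame scales by 3121/1932 = 1.6154; 1610.00 × 1.6154 ≈ 2600.83 px.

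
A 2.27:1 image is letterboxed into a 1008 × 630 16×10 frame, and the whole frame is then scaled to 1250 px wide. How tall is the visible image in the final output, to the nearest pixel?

At 1008×630 the image is width-limited, so height = 1008 / 2.270 ≈ 444.05 px.
Resizing to 1250 px wide multiplies everything by 1.2401: 444.05 → 550.66 px.

551 px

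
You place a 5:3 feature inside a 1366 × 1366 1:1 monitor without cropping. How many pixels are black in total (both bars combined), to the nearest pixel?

5:3 is wider than 1:1, so it spans the full width.
The feature is 1366 × 3/5 ≈ 819.6000 px tall.
Leftover height: 1366 − 819.6000 = 546.4000 px.
That's 546.4000 × 1366 ≈ 746382 black pixels.

746382 pixels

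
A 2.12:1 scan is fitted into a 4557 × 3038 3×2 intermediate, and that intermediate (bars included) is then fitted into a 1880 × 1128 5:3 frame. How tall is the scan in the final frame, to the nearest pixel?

2.12:1 in 4557×3038: fills the width, so the scan is 4557.00 × 2149.53.
3×2 in 1880×1128: fills the height, so the intermediate becomes 1692.00 × 1128.00 — a scale of ×0.3713.
Applying the same ×0.3713: 2149.53 → 798.11.

798 px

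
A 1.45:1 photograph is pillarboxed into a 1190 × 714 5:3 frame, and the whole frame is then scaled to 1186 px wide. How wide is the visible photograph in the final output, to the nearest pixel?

Fitted into 1190×714, the photograph spans the height; its width is 714 × 1.450 ≈ 1035.30 px.
Scaling 1190 → 1186 is ×0.9966, so the width becomes 1035.30 × 0.9966 ≈ 1031.82 px.

1032 px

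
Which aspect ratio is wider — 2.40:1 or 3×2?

2.40:1

2.4 and 3×2 = 1.5; 2.4 > 1.5.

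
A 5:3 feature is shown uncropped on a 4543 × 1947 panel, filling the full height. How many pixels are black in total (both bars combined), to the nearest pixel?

That makes the image 3245.0000 px wide (1947 × 5/3).
Leftover width: 4543 − 3245.0000 = 1298.0000 px.
Bar area = 1298.0000 × 1947 ≈ 2527206 px.

2527206 pixels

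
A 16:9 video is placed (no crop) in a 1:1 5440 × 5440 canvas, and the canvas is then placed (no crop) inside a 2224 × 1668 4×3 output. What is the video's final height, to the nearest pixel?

938 px

Inside the 5440×5440 canvas the video is width-limited at 5440.00 × 3060.00.
Second fit — the 1:1 canvas into 2224×1668 spans the height: 1668.00 × 1668.00 (×0.3066 from 5440×5440).
Applying the same ×0.3066: 3060.00 → 938.25.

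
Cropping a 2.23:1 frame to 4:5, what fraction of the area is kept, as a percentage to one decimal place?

Going from 2.23:1 to 4:5 means cutting width while keeping height.
Fraction kept = (0.800)/(2.230) ≈ 35.87%.

35.9%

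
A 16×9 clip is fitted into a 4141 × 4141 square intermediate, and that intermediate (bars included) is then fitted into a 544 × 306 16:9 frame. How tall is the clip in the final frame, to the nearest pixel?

16×9 in 4141×4141: fills the width, so the clip is 4141.00 × 2329.31.
The square canvas is height-limited in 544×306, giving 306.00 × 306.00; scale factor 0.0739.
Applying the same ×0.0739: 2329.31 → 172.12.

172 px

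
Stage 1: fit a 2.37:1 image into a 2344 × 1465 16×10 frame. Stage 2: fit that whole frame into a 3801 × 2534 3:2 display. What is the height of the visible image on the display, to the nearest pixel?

1604 px

Inside the 2344×1465 canvas the image is width-limited at 2344.00 × 989.03.
The 16×10 canvas is width-limited in 3801×2534, giving 3801.00 × 2375.62; scale factor 1.6216.
Applying the same ×1.6216: 989.03 → 1603.80.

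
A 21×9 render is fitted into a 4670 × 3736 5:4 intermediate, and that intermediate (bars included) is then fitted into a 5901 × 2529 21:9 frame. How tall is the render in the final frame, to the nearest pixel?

1355 px

21×9 in 4670×3736: fills the width, so the render is 4670.00 × 2001.43.
5:4 in 5901×2529: fills the height, so the intermediate becomes 3161.25 × 2529.00 — a scale of ×0.6769.
Applying the same ×0.6769: 2001.43 → 1354.82.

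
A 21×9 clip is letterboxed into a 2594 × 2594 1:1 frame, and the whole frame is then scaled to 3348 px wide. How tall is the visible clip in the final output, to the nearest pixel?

1435 px

In the 2594×2594 frame the clip fills the width: height = 2594 × 9/21 ≈ 1111.71 px.
Resizing to 3348 px wide multiplies everything by 1.2907: 1111.71 → 1434.86 px.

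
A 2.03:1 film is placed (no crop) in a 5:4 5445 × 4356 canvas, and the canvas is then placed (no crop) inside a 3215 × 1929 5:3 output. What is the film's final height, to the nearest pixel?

1188 px

First fit — 2.03:1 into 5445×4356 spans the width: 5445.00 × 2682.27.
Second fit — the 5:4 canvas into 3215×1929 spans the height: 2411.25 × 1929.00 (×0.4428 from 5445×4356).
Applying the same ×0.4428: 2682.27 → 1187.81.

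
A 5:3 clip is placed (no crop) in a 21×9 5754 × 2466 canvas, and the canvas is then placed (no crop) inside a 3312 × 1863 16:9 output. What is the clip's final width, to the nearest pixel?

First fit — 5:3 into 5754×2466 spans the height: 4110.00 × 2466.00.
21×9 in 3312×1863: fills the width, so the intermediate becomes 3312.00 × 1419.43 — a scale of ×0.5756.
So the clip's width is 4110.00 × 0.5756 ≈ 2365.71.

2366 px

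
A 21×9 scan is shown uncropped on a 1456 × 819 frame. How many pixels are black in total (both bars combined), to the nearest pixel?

283920 pixels

21×9 is wider than 16:9, so it spans the full width.
The scan is 1456 × 9/21 ≈ 624.0000 px tall.
Leftover height: 819 − 624.0000 = 195.0000 px.
That's 195.0000 × 1456 ≈ 283920 black pixels.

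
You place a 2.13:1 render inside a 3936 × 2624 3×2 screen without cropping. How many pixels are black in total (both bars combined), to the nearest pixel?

2.13:1 is wider than 3×2, so it spans the full width.
That makes the image 1847.8873 px tall (3936 / 2.130).
Black = 2624 − 1847.8873 = 776.1127 px.
Bar area = 776.1127 × 3936 ≈ 3054779 px.

3054779 pixels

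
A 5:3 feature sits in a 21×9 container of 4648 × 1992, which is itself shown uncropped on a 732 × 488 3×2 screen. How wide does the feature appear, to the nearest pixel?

5:3 in 4648×1992: fills the height, so the feature is 3320.00 × 1992.00.
21×9 in 732×488: fills the width, so the intermediate becomes 732.00 × 313.71 — a scale of ×0.1575.
Applying the same ×0.1575: 3320.00 → 522.86.

523 px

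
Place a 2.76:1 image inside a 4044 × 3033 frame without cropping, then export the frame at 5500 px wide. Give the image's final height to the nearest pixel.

In the 4044×3033 frame the image fills the width: height = 4044 / 2.760 ≈ 1465.22 px.
Resizing to 5500 px wide multiplies everything by 1.3600: 1465.22 → 1992.75 px.

1993 px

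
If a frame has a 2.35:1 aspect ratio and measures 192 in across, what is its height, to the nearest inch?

At 2.35:1, 192 / 2.350 ≈ 81.70.

82 in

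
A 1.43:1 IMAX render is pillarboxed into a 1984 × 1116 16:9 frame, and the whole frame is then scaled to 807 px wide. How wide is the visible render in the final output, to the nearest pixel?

In the 1984×1116 frame the render fills the height: width = 1116 × 1.430 ≈ 1595.88 px.
The frame scales by 807/1984 = 0.4068; 1595.88 × 0.4068 ≈ 649.13 px.

649 px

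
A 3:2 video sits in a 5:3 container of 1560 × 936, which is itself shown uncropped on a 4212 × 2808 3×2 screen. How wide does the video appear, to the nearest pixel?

3791 px

First fit — 3:2 into 1560×936 spans the height: 1404.00 × 936.00.
Second fit — the 5:3 canvas into 4212×2808 spans the width: 4212.00 × 2527.20 (×2.7000 from 1560×936).
Applying the same ×2.7000: 1404.00 → 3790.80.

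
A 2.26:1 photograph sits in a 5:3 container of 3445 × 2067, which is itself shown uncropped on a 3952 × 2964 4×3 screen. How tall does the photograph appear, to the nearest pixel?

1749 px

2.26:1 in 3445×2067: fills the width, so the photograph is 3445.00 × 1524.34.
5:3 in 3952×2964: fills the width, so the intermediate becomes 3952.00 × 2371.20 — a scale of ×1.1472.
The photograph scales with it: height 1524.34 × 1.1472 ≈ 1748.67.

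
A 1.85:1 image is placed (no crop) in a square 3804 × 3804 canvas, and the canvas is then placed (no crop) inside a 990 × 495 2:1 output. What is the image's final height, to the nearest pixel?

1.85:1 in 3804×3804: fills the width, so the image is 3804.00 × 2056.22.
square in 990×495: fills the height, so the intermediate becomes 495.00 × 495.00 — a scale of ×0.1301.
So the image's height is 2056.22 × 0.1301 ≈ 267.57.

268 px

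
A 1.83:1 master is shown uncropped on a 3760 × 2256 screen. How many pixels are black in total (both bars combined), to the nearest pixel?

Since 1.830 > 1.667, the master is width-limited.
Content height = 3760 / 1.830 ≈ 2054.6448 px.
Leftover height: 2256 − 2054.6448 = 201.3552 px.
Bar area = 201.3552 × 3760 ≈ 757096 px.

757096 pixels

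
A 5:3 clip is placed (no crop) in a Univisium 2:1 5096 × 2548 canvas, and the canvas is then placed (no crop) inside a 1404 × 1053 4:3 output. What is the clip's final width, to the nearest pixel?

1170 px

First fit — 5:3 into 5096×2548 spans the height: 4246.67 × 2548.00.
Second fit — the Univisium 2:1 canvas into 1404×1053 spans the width: 1404.00 × 702.00 (×0.2755 from 5096×2548).
The clip scales with it: width 4246.67 × 0.2755 ≈ 1170.00.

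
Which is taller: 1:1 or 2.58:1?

1:1

1 and 2.58; 2.58 > 1. The smaller width-to-height ratio is the taller frame.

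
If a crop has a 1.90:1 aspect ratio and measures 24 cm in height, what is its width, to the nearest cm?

46 cm

At 1.90:1, 24 × 1.900 ≈ 45.60.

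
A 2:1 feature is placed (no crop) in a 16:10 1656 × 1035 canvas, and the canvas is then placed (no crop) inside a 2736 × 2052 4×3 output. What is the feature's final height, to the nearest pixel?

First fit — 2:1 into 1656×1035 spans the width: 1656.00 × 828.00.
16:10 in 2736×2052: fills the width, so the intermediate becomes 2736.00 × 1710.00 — a scale of ×1.6522.
The feature scales with it: height 828.00 × 1.6522 ≈ 1368.00.

1368 px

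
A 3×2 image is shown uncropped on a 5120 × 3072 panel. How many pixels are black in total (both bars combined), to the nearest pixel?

3×2 is narrower than 5:3, so it spans the full height.
The image is 3072 × 3/2 ≈ 4608.0000 px wide.
Black = 5120 − 4608.0000 = 512.0000 px.
That's 512.0000 × 3072 ≈ 1572864 black pixels.

1572864 pixels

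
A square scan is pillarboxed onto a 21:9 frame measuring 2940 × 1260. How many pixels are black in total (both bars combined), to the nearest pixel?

Since 1.000 < 2.333, the scan is height-limited.
The scan is 1260 × 1/1 ≈ 1260.0000 px wide.
Leftover width: 2940 − 1260.0000 = 1680.0000 px.
That's 1680.0000 × 1260 ≈ 2116800 black pixels.

2116800 pixels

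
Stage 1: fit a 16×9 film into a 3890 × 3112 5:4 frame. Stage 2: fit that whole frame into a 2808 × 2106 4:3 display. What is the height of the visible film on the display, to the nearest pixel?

1481 px

First fit — 16×9 into 3890×3112 spans the width: 3890.00 × 2188.12.
5:4 in 2808×2106: fills the height, so the intermediate becomes 2632.50 × 2106.00 — a scale of ×0.6767.
The film scales with it: height 2188.12 × 0.6767 ≈ 1480.78.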